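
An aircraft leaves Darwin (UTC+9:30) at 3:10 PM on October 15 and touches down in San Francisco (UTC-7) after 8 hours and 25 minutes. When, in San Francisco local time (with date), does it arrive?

7:05 AM on Oct 15

San Francisco is 16:30 behind Darwin.
After 8 hours and 25 minutes it is 11:35 PM in Darwin.
Shift by the zone difference: 11:35 PM − 16:30 = 7:05 AM on Oct 15 in San Francisco.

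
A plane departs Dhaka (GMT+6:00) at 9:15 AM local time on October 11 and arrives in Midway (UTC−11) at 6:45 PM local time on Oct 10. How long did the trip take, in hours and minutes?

Departure in UTC: 9:15 AM − 6:00 = 3:15 AM on Oct 11.
Arrival in UTC: 6:45 PM + 11:00 = 5:45 AM on Oct 11.
Elapsed = 5:45 AM − 3:15 AM = 2 hours 30 minutes.

2 hours 30 minutes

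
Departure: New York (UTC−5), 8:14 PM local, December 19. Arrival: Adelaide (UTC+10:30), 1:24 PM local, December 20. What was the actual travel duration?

1 hour 40 minutes

Adelaide is 15:30 ahead of New York.
Clock-face elapsed time (ignoring zones) is 17 hours 10 minutes.
Actual elapsed = 17 hours 10 minutes − 15:30 = 1 hour 40 minutes.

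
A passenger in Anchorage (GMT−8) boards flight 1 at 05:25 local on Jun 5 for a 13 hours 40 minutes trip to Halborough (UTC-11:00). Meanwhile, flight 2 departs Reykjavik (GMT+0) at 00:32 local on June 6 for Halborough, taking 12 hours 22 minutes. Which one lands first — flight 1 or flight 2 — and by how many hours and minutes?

the first, by 9 hours 49 minutes

Flight 1 in UTC: 05:25 + 8:00 = 13:25 on Jun 5.
+13 hours and 40 minutes → arrive 03:05 UTC on Jun 6.
Flight 2 departs at 00:32 UTC (Jun 6).
+12 hours and 22 minutes → arrive 12:54 UTC on Jun 6.
Flight 1 lands earlier by 9 hours 49 minutes.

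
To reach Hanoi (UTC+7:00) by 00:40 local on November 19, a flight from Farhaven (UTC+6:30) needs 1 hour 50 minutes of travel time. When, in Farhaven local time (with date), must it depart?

22:20 on November 18

Target arrival in UTC: 00:40 − 7:00 = 17:40 on Nov 18.
Subtract 1 hour and 50 minutes → departure 15:50 UTC on Nov 18.
Farhaven is UTC+6:30: 15:50 + 6:30 = 22:20 on Nov 18.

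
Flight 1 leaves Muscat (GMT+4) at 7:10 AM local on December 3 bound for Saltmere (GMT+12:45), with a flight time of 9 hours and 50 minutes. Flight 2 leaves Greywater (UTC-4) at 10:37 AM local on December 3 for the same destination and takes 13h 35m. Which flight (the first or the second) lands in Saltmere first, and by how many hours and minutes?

Flight 1 in UTC: 7:10 AM − 4:00 = 3:10 AM on Dec 3.
+9 hours and 50 minutes → arrive 1:00 PM UTC on Dec 3.
Flight 2 in UTC: 10:37 AM + 4:00 = 2:37 PM on Dec 3.
+13 hours and 35 minutes → arrive 4:12 AM UTC on Dec 4.
Flight 1 lands earlier by 15 hours 12 minutes.

the first, by 15 hours 12 minutes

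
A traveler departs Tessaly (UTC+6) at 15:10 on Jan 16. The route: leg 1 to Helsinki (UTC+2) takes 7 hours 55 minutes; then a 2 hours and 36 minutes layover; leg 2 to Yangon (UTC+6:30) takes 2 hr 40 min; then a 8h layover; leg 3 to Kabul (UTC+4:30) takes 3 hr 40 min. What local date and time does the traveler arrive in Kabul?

14:31 on January 17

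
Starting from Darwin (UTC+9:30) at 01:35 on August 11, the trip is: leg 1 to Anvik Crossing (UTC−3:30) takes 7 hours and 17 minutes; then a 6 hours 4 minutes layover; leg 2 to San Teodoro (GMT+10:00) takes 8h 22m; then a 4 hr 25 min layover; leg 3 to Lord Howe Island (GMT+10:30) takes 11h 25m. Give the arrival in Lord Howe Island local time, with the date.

16:08 on Aug 12

Convert departure to UTC: 01:35 − 9:30 = 16:05 UTC on Aug 10.
Add 7 hours and 17 minutes leg 1 → 23:22 UTC.
Add 6 hours and 4 minutes layover in Anvik Crossing → 05:26 UTC (Aug 11).
Add 8 hours 22 minutes leg 2 → 13:48 UTC.
Add 4 hours 25 minutes layover in San Teodoro → 18:13 UTC.
Add 11 hours 25 minutes leg 3 → 05:38 UTC (Aug 12).
Lord Howe Island is UTC+10:30, so local arrival = 05:38 + 10:30 = 16:08 on Aug 12.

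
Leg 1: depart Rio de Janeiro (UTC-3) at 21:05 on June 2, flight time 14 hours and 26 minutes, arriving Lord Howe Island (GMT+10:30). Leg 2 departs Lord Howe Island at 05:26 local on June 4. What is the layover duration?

4 hours 25 minutes

Convert departure to UTC: 21:05 + 3:00 = 00:05 UTC on Jun 3.
Add 14 hours 26 minutes flight time → 14:31 UTC.
Lord Howe Island is UTC+10:30, so local arrival = 14:31 + 10:30 = 01:01 on Jun 4.
Layover = 05:26 − 01:01 = 4 hours 25 minutes.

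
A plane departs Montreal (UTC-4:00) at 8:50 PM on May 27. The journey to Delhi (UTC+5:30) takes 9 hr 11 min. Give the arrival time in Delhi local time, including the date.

3:31 PM on May 28

Convert departure to UTC: 8:50 PM + 4:00 = 12:50 AM UTC on May 28.
Add 9 hours and 11 minutes travel time → 10:01 AM UTC.
Delhi is UTC+5:30, so local arrival = 10:01 AM + 5:30 = 3:31 PM on May 28.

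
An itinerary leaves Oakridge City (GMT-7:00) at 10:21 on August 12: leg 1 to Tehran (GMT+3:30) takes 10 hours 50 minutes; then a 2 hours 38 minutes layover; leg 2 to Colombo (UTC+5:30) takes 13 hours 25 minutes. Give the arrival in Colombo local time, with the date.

01:44 on August 14

Convert departure to UTC: 10:21 + 7:00 = 17:21 UTC on Aug 12.
Add 10 hours and 50 minutes leg 1 → 04:11 UTC (Aug 13).
Add 2 hours and 38 minutes layover in Tehran → 06:49 UTC.
Add 13 hours 25 minutes leg 2 → 20:14 UTC.
Colombo is UTC+5:30, so local arrival = 20:14 + 5:30 = 01:44 on Aug 14.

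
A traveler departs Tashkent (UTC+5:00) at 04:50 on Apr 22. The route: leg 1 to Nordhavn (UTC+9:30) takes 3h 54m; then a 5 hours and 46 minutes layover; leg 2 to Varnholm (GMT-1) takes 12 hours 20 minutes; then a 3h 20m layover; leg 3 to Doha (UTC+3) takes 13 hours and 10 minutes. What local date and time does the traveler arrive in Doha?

17:20 on April 23

Convert departure to UTC: 04:50 − 5:00 = 23:50 UTC on Apr 21.
Add 3 hours and 54 minutes leg 1 → 03:44 UTC (Apr 22).
Add 5 hours 46 minutes layover in Nordhavn → 09:30 UTC.
Add 12 hours and 20 minutes leg 2 → 21:50 UTC.
Add 3 hours 20 minutes layover in Varnholm → 01:10 UTC (Apr 23).
Add 13 hours 10 minutes leg 3 → 14:20 UTC.
Doha is UTC+3:00, so local arrival = 14:20 + 3:00 = 17:20 on Apr 23.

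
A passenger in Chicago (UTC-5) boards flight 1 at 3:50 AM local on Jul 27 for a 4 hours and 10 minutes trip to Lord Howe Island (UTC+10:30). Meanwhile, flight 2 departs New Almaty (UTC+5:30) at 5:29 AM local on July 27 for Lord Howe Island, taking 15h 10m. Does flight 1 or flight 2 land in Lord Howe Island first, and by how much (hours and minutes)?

Flight 1 in UTC: 3:50 AM + 5:00 = 8:50 AM on Jul 27.
+4 hours and 10 minutes → arrive 1:00 PM UTC on Jul 27.
Flight 2 in UTC: 5:29 AM − 5:30 = 11:59 PM on Jul 26.
+15 hours 10 minutes → arrive 3:09 PM UTC on Jul 27.
Flight 1 lands earlier by 2 hours 9 minutes.

the first, by 2 hours 9 minutes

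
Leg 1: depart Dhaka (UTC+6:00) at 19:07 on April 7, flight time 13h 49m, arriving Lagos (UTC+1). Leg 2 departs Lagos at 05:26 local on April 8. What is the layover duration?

Convert departure to UTC: 19:07 − 6:00 = 13:07 UTC on Apr 7.
Add 13 hours and 49 minutes flight time → 02:56 UTC (Apr 8).
Lagos is UTC+1:00, so local arrival = 02:56 + 1:00 = 03:56 on Apr 8.
Layover = 05:26 − 03:56 = 1 hour 30 minutes.

1 hour 30 minutes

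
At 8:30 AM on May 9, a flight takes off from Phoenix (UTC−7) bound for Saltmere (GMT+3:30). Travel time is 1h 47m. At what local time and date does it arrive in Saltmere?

8:47 PM on May 9

Convert departure to UTC: 8:30 AM + 7:00 = 3:30 PM UTC on May 9.
Add 1 hour 47 minutes travel time → 5:17 PM UTC.
Saltmere is UTC+3:30, so local arrival = 5:17 PM + 3:30 = 8:47 PM on May 9.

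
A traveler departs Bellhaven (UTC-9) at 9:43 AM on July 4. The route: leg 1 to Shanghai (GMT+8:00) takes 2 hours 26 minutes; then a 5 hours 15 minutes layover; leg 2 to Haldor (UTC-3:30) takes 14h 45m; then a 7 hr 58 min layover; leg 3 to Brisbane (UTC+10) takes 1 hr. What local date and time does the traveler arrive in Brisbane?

12:07 PM on Jul 6

Convert departure to UTC: 9:43 AM + 9:00 = 6:43 PM UTC on Jul 4.
Add 2 hours and 26 minutes leg 1 → 9:09 PM UTC.
Add 5 hours and 15 minutes layover in Shanghai → 2:24 AM UTC (Jul 5).
Add 14 hours and 45 minutes leg 2 → 5:09 PM UTC.
Add 7 hours and 58 minutes layover in Haldor → 1:07 AM UTC (Jul 6).
Add 1 hour leg 3 → 2:07 AM UTC.
Brisbane is UTC+10:00, so local arrival = 2:07 AM + 10:00 = 12:07 PM on Jul 6.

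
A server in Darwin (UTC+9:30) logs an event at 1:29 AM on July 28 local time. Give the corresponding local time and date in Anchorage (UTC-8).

In UTC: 1:29 AM − 9:30 = 3:59 PM on Jul 27.
Anchorage is UTC−8:00: 3:59 PM − 8:00 = 7:59 AM on Jul 27.

7:59 AM on Jul 27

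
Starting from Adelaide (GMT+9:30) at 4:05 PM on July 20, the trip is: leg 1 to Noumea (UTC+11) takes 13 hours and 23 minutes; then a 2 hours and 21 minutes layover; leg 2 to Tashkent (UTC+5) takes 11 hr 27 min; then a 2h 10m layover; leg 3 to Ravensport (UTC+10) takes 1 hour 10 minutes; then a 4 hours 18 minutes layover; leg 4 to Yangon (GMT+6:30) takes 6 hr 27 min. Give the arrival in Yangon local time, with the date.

6:21 AM on July 22

Convert departure to UTC: 4:05 PM − 9:30 = 6:35 AM UTC on Jul 20.
Add 13 hours 23 minutes leg 1 → 7:58 PM UTC.
Add 2 hours 21 minutes layover in Noumea → 10:19 PM UTC.
Add 11 hours and 27 minutes leg 2 → 9:46 AM UTC (Jul 21).
Add 2 hours 10 minutes layover in Tashkent → 11:56 AM UTC.
Add 1 hour 10 minutes leg 3 → 1:06 PM UTC.
Add 4 hours and 18 minutes layover in Ravensport → 5:24 PM UTC.
Add 6 hours and 27 minutes leg 4 → 11:51 PM UTC.
Yangon is UTC+6:30, so local arrival = 11:51 PM + 6:30 = 6:21 AM on Jul 22.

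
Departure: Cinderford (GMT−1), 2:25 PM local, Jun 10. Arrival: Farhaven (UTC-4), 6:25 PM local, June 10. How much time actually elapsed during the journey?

Departure in UTC: 2:25 PM + 1:00 = 3:25 PM on Jun 10.
Arrival in UTC: 6:25 PM + 4:00 = 10:25 PM on Jun 10.
Elapsed = 10:25 PM − 3:25 PM = 7 hours.

7 hours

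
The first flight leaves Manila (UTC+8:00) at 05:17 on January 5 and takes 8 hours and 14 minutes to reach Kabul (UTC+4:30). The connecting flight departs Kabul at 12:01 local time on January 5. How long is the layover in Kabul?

2 hours

Convert departure to UTC: 05:17 − 8:00 = 21:17 UTC on Jan 4.
Add 8 hours 14 minutes flight time → 05:31 UTC (Jan 5).
Kabul is UTC+4:30, so local arrival = 05:31 + 4:30 = 10:01 on Jan 5.
Layover = 12:01 − 10:01 = 2 hours.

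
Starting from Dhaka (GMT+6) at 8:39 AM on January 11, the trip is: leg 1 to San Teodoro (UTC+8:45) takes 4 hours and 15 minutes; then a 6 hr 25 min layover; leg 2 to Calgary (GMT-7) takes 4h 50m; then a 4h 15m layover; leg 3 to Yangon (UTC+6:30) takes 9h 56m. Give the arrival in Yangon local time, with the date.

Convert departure to UTC: 8:39 AM − 6:00 = 2:39 AM UTC on Jan 11.
Add 4 hours 15 minutes leg 1 → 6:54 AM UTC.
Add 6 hours and 25 minutes layover in San Teodoro → 1:19 PM UTC.
Add 4 hours 50 minutes leg 2 → 6:09 PM UTC.
Add 4 hours 15 minutes layover in Calgary → 10:24 PM UTC.
Add 9 hours and 56 minutes leg 3 → 8:20 AM UTC (Jan 12).
Yangon is UTC+6:30, so local arrival = 8:20 AM + 6:30 = 2:50 PM on Jan 12.

2:50 PM on January 12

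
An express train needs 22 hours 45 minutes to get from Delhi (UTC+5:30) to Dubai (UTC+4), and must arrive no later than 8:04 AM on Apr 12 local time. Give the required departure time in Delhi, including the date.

10:49 AM on Apr 11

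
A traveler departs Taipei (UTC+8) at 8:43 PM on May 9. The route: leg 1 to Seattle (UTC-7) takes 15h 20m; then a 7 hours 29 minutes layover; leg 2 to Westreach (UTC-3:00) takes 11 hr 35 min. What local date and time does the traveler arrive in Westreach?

Convert departure to UTC: 8:43 PM − 8:00 = 12:43 PM UTC on May 9.
Add 15 hours and 20 minutes leg 1 → 4:03 AM UTC (May 10).
Add 7 hours 29 minutes layover in Seattle → 11:32 AM UTC.
Add 11 hours and 35 minutes leg 2 → 11:07 PM UTC.
Westreach is UTC−3:00, so local arrival = 11:07 PM − 3:00 = 8:07 PM on May 10.

8:07 PM on May 10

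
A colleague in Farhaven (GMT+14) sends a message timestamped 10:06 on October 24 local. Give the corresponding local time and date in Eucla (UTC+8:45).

In UTC: 10:06 − 14:00 = 20:06 on Oct 23.
Eucla is UTC+8:45: 20:06 + 8:45 = 04:51 on Oct 24.

04:51 on October 24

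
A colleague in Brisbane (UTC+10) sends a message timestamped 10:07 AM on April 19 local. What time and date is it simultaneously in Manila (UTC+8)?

In UTC: 10:07 AM − 10:00 = 12:07 AM on Apr 19.
Manila is UTC+8:00: 12:07 AM + 8:00 = 8:07 AM on Apr 19.

8:07 AM on April 19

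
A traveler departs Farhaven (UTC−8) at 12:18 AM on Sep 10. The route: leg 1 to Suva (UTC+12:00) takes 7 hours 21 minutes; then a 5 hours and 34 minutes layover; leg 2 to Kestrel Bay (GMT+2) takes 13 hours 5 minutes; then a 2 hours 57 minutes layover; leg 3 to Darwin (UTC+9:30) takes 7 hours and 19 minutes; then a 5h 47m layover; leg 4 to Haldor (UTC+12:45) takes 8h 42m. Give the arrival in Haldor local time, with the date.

Convert departure to UTC: 12:18 AM + 8:00 = 8:18 AM UTC on Sep 10.
Add 7 hours and 21 minutes leg 1 → 3:39 PM UTC.
Add 5 hours 34 minutes layover in Suva → 9:13 PM UTC.
Add 13 hours 5 minutes leg 2 → 10:18 AM UTC (Sep 11).
Add 2 hours 57 minutes layover in Kestrel Bay → 1:15 PM UTC.
Add 7 hours and 19 minutes leg 3 → 8:34 PM UTC.
Add 5 hours 47 minutes layover in Darwin → 2:21 AM UTC (Sep 12).
Add 8 hours and 42 minutes leg 4 → 11:03 AM UTC.
Haldor is UTC+12:45, so local arrival = 11:03 AM + 12:45 = 11:48 PM on Sep 12.

11:48 PM on September 12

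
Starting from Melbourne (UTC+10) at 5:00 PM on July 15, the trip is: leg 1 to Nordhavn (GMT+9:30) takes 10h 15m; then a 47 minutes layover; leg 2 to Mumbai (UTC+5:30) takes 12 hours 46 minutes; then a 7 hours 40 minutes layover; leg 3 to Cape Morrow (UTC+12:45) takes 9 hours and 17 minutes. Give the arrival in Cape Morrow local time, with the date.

12:30 PM on July 17

Convert departure to UTC: 5:00 PM − 10:00 = 7:00 AM UTC on Jul 15.
Add 10 hours 15 minutes leg 1 → 5:15 PM UTC.
Add 47 minutes layover in Nordhavn → 6:02 PM UTC.
Add 12 hours and 46 minutes leg 2 → 6:48 AM UTC (Jul 16).
Add 7 hours and 40 minutes layover in Mumbai → 2:28 PM UTC.
Add 9 hours and 17 minutes leg 3 → 11:45 PM UTC.
Cape Morrow is UTC+12:45, so local arrival = 11:45 PM + 12:45 = 12:30 PM on Jul 17.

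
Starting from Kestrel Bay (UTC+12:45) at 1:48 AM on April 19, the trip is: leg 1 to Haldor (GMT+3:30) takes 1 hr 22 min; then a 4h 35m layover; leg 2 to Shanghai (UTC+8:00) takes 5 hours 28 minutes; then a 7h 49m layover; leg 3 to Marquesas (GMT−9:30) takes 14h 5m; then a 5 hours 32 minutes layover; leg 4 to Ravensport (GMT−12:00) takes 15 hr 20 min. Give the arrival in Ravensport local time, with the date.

Convert departure to UTC: 1:48 AM − 12:45 = 1:03 PM UTC on Apr 18.
Add 1 hour and 22 minutes leg 1 → 2:25 PM UTC.
Add 4 hours 35 minutes layover in Haldor → 7:00 PM UTC.
Add 5 hours and 28 minutes leg 2 → 12:28 AM UTC (Apr 19).
Add 7 hours 49 minutes layover in Shanghai → 8:17 AM UTC.
Add 14 hours 5 minutes leg 3 → 10:22 PM UTC.
Add 5 hours 32 minutes layover in Marquesas → 3:54 AM UTC (Apr 20).
Add 15 hours and 20 minutes leg 4 → 7:14 PM UTC.
Ravensport is UTC−12:00, so local arrival = 7:14 PM − 12:00 = 7:14 AM on Apr 20.

7:14 AM on April 20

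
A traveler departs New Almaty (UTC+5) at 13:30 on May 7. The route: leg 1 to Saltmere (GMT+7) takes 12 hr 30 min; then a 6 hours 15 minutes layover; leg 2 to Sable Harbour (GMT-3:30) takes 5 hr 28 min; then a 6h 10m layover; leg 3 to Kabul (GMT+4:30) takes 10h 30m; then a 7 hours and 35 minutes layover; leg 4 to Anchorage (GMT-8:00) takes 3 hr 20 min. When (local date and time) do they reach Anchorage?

04:18 on May 9

Convert departure to UTC: 13:30 − 5:00 = 08:30 UTC on May 7.
Add 12 hours 30 minutes leg 1 → 21:00 UTC.
Add 6 hours 15 minutes layover in Saltmere → 03:15 UTC (May 8).
Add 5 hours 28 minutes leg 2 → 08:43 UTC.
Add 6 hours and 10 minutes layover in Sable Harbour → 14:53 UTC.
Add 10 hours and 30 minutes leg 3 → 01:23 UTC (May 9).
Add 7 hours and 35 minutes layover in Kabul → 08:58 UTC.
Add 3 hours and 20 minutes leg 4 → 12:18 UTC.
Anchorage is UTC−8:00, so local arrival = 12:18 − 8:00 = 04:18 on May 9.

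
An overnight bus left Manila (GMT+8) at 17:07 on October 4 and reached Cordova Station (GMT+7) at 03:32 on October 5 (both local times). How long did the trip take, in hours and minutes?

Departure in UTC: 17:07 − 8:00 = 09:07 on Oct 4.
Arrival in UTC: 03:32 − 7:00 = 20:32 on Oct 4.
Elapsed = 20:32 − 09:07 = 11 hours 25 minutes.

11 hours 25 minutes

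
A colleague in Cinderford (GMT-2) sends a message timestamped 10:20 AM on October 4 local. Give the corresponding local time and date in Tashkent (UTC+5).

5:20 PM on October 4

Tashkent is 7:00 ahead of Cinderford.
Shift by the zone difference: 10:20 AM + 7:00 = 5:20 PM on Oct 4 in Tashkent.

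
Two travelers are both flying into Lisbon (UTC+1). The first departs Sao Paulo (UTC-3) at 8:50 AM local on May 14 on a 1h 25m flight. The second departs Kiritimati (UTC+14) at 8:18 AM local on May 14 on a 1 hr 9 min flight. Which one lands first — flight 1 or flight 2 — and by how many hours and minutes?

Flight 1 in UTC: 8:50 AM + 3:00 = 11:50 AM on May 14.
+1 hour 25 minutes → arrive 1:15 PM UTC on May 14.
Flight 2 in UTC: 8:18 AM − 14:00 = 6:18 PM on May 13.
+1 hour and 9 minutes → arrive 7:27 PM UTC on May 13.
Flight 2 lands earlier by 17 hours 48 minutes.

the second, by 17 hours 48 minutes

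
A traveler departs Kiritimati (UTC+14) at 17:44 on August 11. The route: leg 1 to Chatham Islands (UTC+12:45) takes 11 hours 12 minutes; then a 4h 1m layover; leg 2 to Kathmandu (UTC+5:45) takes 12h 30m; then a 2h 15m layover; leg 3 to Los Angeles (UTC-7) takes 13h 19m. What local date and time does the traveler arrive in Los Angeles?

16:01 on Aug 12

Convert departure to UTC: 17:44 − 14:00 = 03:44 UTC on Aug 11.
Add 11 hours and 12 minutes leg 1 → 14:56 UTC.
Add 4 hours 1 minute layover in Chatham Islands → 18:57 UTC.
Add 12 hours 30 minutes leg 2 → 07:27 UTC (Aug 12).
Add 2 hours 15 minutes layover in Kathmandu → 09:42 UTC.
Add 13 hours 19 minutes leg 3 → 23:01 UTC.
Los Angeles is UTC−7:00, so local arrival = 23:01 − 7:00 = 16:01 on Aug 12.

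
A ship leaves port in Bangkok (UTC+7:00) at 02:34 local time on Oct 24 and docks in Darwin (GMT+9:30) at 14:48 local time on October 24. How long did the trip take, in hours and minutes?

Darwin is 2:30 ahead of Bangkok.
Clock-face elapsed time (ignoring zones) is 12 hours 14 minutes.
Actual elapsed = 12 hours 14 minutes − 2:30 = 9 hours 44 minutes.

9 hours 44 minutes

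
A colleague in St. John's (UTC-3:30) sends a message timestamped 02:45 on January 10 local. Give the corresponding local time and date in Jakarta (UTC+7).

Jakarta is 10:30 ahead of St. John's.
Shift by the zone difference: 02:45 + 10:30 = 13:15 on Jan 10 in Jakarta.

13:15 on January 10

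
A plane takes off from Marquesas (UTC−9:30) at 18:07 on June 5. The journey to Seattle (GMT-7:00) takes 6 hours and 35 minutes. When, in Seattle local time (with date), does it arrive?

03:12 on June 6

Convert departure to UTC: 18:07 + 9:30 = 03:37 UTC on Jun 6.
Add 6 hours and 35 minutes travel time → 10:12 UTC.
Seattle is UTC−7:00, so local arrival = 10:12 − 7:00 = 03:12 on Jun 6.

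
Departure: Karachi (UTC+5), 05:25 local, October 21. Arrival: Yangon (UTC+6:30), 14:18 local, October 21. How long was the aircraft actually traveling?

Yangon is 1:30 ahead of Karachi.
Clock-face elapsed time (ignoring zones) is 8 hours 53 minutes.
Actual elapsed = 8 hours 53 minutes − 1:30 = 7 hours 23 minutes.

7 hours 23 minutes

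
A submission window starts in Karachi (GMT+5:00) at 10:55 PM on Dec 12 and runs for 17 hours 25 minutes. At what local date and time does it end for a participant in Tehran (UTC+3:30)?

Tehran is 1:30 behind Karachi.
After 17 hours and 25 minutes it is 4:20 PM (Dec 13) in Karachi.
Shift by the zone difference: 4:20 PM − 1:30 = 2:50 PM on Dec 13 in Tehran.

2:50 PM on December 13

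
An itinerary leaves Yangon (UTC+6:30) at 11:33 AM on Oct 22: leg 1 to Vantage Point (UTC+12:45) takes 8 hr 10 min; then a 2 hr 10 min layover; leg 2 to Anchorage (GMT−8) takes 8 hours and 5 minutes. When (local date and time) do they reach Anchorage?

Convert departure to UTC: 11:33 AM − 6:30 = 5:03 AM UTC on Oct 22.
Add 8 hours 10 minutes leg 1 → 1:13 PM UTC.
Add 2 hours 10 minutes layover in Vantage Point → 3:23 PM UTC.
Add 8 hours and 5 minutes leg 2 → 11:28 PM UTC.
Anchorage is UTC−8:00, so local arrival = 11:28 PM − 8:00 = 3:28 PM on Oct 22.

3:28 PM on October 22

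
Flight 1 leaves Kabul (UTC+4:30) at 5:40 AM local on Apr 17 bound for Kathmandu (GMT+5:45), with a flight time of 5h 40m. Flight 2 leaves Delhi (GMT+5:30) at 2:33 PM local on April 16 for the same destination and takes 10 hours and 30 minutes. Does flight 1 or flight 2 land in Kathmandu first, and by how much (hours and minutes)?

the second, by 11 hours 17 minutes

Flight 1 in UTC: 5:40 AM − 4:30 = 1:10 AM on Apr 17.
+5 hours 40 minutes → arrive 6:50 AM UTC on Apr 17.
Flight 2 in UTC: 2:33 PM − 5:30 = 9:03 AM on Apr 16.
+10 hours and 30 minutes → arrive 7:33 PM UTC on Apr 16.
Flight 2 lands earlier by 11 hours 17 minutes.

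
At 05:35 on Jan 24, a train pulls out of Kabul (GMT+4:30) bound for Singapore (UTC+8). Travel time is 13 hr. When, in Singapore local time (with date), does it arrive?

22:05 on January 24

Singapore is 3:30 ahead of Kabul.
After 13 hours it is 18:35 in Kabul.
Shift by the zone difference: 18:35 + 3:30 = 22:05 on Jan 24 in Singapore.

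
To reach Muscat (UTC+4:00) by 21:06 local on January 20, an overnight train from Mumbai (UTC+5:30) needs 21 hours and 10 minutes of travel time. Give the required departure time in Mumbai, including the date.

01:26 on January 20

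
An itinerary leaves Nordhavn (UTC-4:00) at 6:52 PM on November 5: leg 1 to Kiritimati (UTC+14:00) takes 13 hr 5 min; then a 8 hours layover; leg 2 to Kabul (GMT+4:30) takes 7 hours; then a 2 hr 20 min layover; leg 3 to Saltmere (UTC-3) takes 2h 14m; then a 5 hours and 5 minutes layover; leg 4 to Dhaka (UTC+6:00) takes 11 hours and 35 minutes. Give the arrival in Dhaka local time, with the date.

Convert departure to UTC: 6:52 PM + 4:00 = 10:52 PM UTC on Nov 5.
Add 13 hours and 5 minutes leg 1 → 11:57 AM UTC (Nov 6).
Add 8 hours layover in Kiritimati → 7:57 PM UTC.
Add 7 hours leg 2 → 2:57 AM UTC (Nov 7).
Add 2 hours 20 minutes layover in Kabul → 5:17 AM UTC.
Add 2 hours and 14 minutes leg 3 → 7:31 AM UTC.
Add 5 hours and 5 minutes layover in Saltmere → 12:36 PM UTC.
Add 11 hours 35 minutes leg 4 → 12:11 AM UTC (Nov 8).
Dhaka is UTC+6:00, so local arrival = 12:11 AM + 6:00 = 6:11 AM on Nov 8.

6:11 AM on November 8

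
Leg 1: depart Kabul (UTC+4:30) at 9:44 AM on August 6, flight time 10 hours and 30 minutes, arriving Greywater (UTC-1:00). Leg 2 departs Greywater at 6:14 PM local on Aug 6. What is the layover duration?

Convert departure to UTC: 9:44 AM − 4:30 = 5:14 AM UTC on Aug 6.
Add 10 hours 30 minutes flight time → 3:44 PM UTC.
Greywater is UTC−1:00, so local arrival = 3:44 PM − 1:00 = 2:44 PM on Aug 6.
Layover = 6:14 PM − 2:44 PM = 3 hours 30 minutes.

3 hours 30 minutes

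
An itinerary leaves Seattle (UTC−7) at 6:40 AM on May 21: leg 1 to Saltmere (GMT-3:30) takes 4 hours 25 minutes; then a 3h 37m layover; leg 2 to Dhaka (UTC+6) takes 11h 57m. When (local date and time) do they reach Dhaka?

3:39 PM on May 22

Convert departure to UTC: 6:40 AM + 7:00 = 1:40 PM UTC on May 21.
Add 4 hours 25 minutes leg 1 → 6:05 PM UTC.
Add 3 hours and 37 minutes layover in Saltmere → 9:42 PM UTC.
Add 11 hours and 57 minutes leg 2 → 9:39 AM UTC (May 22).
Dhaka is UTC+6:00, so local arrival = 9:39 AM + 6:00 = 3:39 PM on May 22.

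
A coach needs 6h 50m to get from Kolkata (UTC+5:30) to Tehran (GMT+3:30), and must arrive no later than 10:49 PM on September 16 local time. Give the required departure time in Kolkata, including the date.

5:59 PM on September 16

Target arrival in UTC: 10:49 PM − 3:30 = 7:19 PM on Sep 16.
Subtract 6 hours and 50 minutes → departure 12:29 PM UTC on Sep 16.
Kolkata is UTC+5:30: 12:29 PM + 5:30 = 5:59 PM on Sep 16.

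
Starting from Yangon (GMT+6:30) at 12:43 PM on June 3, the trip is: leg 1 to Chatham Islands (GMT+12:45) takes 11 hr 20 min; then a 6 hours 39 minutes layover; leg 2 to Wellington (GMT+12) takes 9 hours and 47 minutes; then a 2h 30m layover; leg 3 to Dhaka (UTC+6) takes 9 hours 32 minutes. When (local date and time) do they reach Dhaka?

Convert departure to UTC: 12:43 PM − 6:30 = 6:13 AM UTC on Jun 3.
Add 11 hours 20 minutes leg 1 → 5:33 PM UTC.
Add 6 hours and 39 minutes layover in Chatham Islands → 12:12 AM UTC (Jun 4).
Add 9 hours and 47 minutes leg 2 → 9:59 AM UTC.
Add 2 hours 30 minutes layover in Wellington → 12:29 PM UTC.
Add 9 hours and 32 minutes leg 3 → 10:01 PM UTC.
Dhaka is UTC+6:00, so local arrival = 10:01 PM + 6:00 = 4:01 AM on Jun 5.

4:01 AM on Jun 5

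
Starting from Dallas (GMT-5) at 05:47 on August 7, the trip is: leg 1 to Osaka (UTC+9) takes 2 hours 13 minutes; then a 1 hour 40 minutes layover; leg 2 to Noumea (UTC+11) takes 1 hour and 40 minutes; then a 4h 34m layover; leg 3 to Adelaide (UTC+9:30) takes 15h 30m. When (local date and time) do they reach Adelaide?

21:54 on August 8

Convert departure to UTC: 05:47 + 5:00 = 10:47 UTC on Aug 7.
Add 2 hours 13 minutes leg 1 → 13:00 UTC.
Add 1 hour and 40 minutes layover in Osaka → 14:40 UTC.
Add 1 hour 40 minutes leg 2 → 16:20 UTC.
Add 4 hours 34 minutes layover in Noumea → 20:54 UTC.
Add 15 hours and 30 minutes leg 3 → 12:24 UTC (Aug 8).
Adelaide is UTC+9:30, so local arrival = 12:24 + 9:30 = 21:54 on Aug 8.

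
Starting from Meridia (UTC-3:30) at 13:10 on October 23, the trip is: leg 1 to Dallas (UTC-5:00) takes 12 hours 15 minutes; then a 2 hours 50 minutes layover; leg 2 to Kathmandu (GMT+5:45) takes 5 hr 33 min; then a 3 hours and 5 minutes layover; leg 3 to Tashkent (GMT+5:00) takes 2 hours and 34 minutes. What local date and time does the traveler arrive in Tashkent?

23:57 on Oct 24

Convert departure to UTC: 13:10 + 3:30 = 16:40 UTC on Oct 23.
Add 12 hours 15 minutes leg 1 → 04:55 UTC (Oct 24).
Add 2 hours 50 minutes layover in Dallas → 07:45 UTC.
Add 5 hours 33 minutes leg 2 → 13:18 UTC.
Add 3 hours and 5 minutes layover in Kathmandu → 16:23 UTC.
Add 2 hours 34 minutes leg 3 → 18:57 UTC.
Tashkent is UTC+5:00, so local arrival = 18:57 + 5:00 = 23:57 on Oct 24.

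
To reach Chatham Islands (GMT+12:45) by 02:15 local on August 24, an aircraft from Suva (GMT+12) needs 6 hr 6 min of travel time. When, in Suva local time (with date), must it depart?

Target arrival in UTC: 02:15 − 12:45 = 13:30 on Aug 23.
Subtract 6 hours and 6 minutes → departure 07:24 UTC on Aug 23.
Suva is UTC+12:00: 07:24 + 12:00 = 19:24 on Aug 23.

19:24 on Aug 23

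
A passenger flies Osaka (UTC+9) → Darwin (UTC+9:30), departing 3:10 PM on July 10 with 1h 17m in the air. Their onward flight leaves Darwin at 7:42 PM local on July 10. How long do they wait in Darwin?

2 hours 45 minutes

Convert departure to UTC: 3:10 PM − 9:00 = 6:10 AM UTC on Jul 10.
Add 1 hour and 17 minutes flight time → 7:27 AM UTC.
Darwin is UTC+9:30, so local arrival = 7:27 AM + 9:30 = 4:57 PM on Jul 10.
Layover = 7:42 PM − 4:57 PM = 2 hours 45 minutes.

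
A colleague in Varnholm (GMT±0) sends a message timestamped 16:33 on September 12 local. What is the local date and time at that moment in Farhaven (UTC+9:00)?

Varnholm is UTC+0 so that is 16:33 UTC.
Farhaven is UTC+9:00: 16:33 + 9:00 = 01:33 on Sep 13.

01:33 on September 13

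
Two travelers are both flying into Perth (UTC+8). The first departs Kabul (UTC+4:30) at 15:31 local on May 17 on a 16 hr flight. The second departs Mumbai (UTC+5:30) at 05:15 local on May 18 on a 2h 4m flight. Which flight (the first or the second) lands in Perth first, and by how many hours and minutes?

Flight 1 in UTC: 15:31 − 4:30 = 11:01 on May 17.
+16 hours → arrive 03:01 UTC on May 18.
Flight 2 in UTC: 05:15 − 5:30 = 23:45 on May 17.
+2 hours and 4 minutes → arrive 01:49 UTC on May 18.
Flight 2 lands earlier by 1 hour 12 minutes.

the second, by 1 hour 12 minutes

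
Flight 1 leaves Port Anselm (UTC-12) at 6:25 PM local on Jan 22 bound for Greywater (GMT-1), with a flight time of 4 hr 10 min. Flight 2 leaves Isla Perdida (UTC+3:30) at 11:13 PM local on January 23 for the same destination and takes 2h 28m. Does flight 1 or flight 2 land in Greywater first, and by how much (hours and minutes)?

Flight 1 in UTC: 6:25 PM + 12:00 = 6:25 AM on Jan 23.
+4 hours and 10 minutes → arrive 10:35 AM UTC on Jan 23.
Flight 2 in UTC: 11:13 PM − 3:30 = 7:43 PM on Jan 23.
+2 hours 28 minutes → arrive 10:11 PM UTC on Jan 23.
Flight 1 lands earlier by 11 hours 36 minutes.

the first, by 11 hours 36 minutes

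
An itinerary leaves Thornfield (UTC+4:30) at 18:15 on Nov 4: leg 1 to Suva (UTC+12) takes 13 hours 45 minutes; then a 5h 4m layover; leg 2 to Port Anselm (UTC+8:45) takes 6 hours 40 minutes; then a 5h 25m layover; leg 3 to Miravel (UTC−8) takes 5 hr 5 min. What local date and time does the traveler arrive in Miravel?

Convert departure to UTC: 18:15 − 4:30 = 13:45 UTC on Nov 4.
Add 13 hours 45 minutes leg 1 → 03:30 UTC (Nov 5).
Add 5 hours and 4 minutes layover in Suva → 08:34 UTC.
Add 6 hours 40 minutes leg 2 → 15:14 UTC.
Add 5 hours and 25 minutes layover in Port Anselm → 20:39 UTC.
Add 5 hours 5 minutes leg 3 → 01:44 UTC (Nov 6).
Miravel is UTC−8:00, so local arrival = 01:44 − 8:00 = 17:44 on Nov 5.

17:44 on November 5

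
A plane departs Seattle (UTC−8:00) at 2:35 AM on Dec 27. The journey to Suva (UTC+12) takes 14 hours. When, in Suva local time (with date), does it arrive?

Convert departure to UTC: 2:35 AM + 8:00 = 10:35 AM UTC on Dec 27.
Add 14 hours travel time → 12:35 AM UTC (Dec 28).
Suva is UTC+12:00, so local arrival = 12:35 AM + 12:00 = 12:35 PM on Dec 28.

12:35 PM on Dec 28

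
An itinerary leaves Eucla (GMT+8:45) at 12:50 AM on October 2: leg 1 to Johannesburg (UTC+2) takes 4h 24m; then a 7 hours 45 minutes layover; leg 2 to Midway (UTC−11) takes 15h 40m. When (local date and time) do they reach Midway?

8:54 AM on October 2

Convert departure to UTC: 12:50 AM − 8:45 = 4:05 PM UTC on Oct 1.
Add 4 hours 24 minutes leg 1 → 8:29 PM UTC.
Add 7 hours 45 minutes layover in Johannesburg → 4:14 AM UTC (Oct 2).
Add 15 hours 40 minutes leg 2 → 7:54 PM UTC.
Midway is UTC−11:00, so local arrival = 7:54 PM − 11:00 = 8:54 AM on Oct 2.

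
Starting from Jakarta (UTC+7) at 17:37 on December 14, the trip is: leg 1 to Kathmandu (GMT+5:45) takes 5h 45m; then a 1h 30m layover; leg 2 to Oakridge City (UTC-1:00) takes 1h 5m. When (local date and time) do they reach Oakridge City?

Convert departure to UTC: 17:37 − 7:00 = 10:37 UTC on Dec 14.
Add 5 hours and 45 minutes leg 1 → 16:22 UTC.
Add 1 hour 30 minutes layover in Kathmandu → 17:52 UTC.
Add 1 hour and 5 minutes leg 2 → 18:57 UTC.
Oakridge City is UTC−1:00, so local arrival = 18:57 − 1:00 = 17:57 on Dec 14.

17:57 on December 14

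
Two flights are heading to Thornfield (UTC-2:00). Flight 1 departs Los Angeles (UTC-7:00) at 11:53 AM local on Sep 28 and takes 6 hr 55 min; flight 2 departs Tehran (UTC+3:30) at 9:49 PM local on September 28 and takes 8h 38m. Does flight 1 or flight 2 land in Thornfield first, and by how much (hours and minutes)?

the first, by 1 hour 9 minutes

Flight 1 in UTC: 11:53 AM + 7:00 = 6:53 PM on Sep 28.
+6 hours and 55 minutes → arrive 1:48 AM UTC on Sep 29.
Flight 2 in UTC: 9:49 PM − 3:30 = 6:19 PM on Sep 28.
+8 hours 38 minutes → arrive 2:57 AM UTC on Sep 29.
Flight 1 lands earlier by 1 hour 9 minutes.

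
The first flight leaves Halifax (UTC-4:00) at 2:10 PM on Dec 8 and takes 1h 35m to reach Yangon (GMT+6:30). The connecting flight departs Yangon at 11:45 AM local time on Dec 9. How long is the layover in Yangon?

Convert departure to UTC: 2:10 PM + 4:00 = 6:10 PM UTC on Dec 8.
Add 1 hour and 35 minutes flight time → 7:45 PM UTC.
Yangon is UTC+6:30, so local arrival = 7:45 PM + 6:30 = 2:15 AM on Dec 9.
Layover = 11:45 AM − 2:15 AM = 9 hours 30 minutes.

9 hours 30 minutes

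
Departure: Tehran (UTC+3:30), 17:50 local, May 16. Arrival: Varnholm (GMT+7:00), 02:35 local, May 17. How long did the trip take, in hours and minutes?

5 hours 15 minutes

Departure in UTC: 17:50 − 3:30 = 14:20 on May 16.
Arrival in UTC: 02:35 − 7:00 = 19:35 on May 16.
Elapsed = 19:35 − 14:20 = 5 hours 15 minutes.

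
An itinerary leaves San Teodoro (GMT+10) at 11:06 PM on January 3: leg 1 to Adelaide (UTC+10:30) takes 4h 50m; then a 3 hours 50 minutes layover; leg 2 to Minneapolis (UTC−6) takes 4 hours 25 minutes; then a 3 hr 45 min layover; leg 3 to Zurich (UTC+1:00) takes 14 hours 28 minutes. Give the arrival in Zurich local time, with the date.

Convert departure to UTC: 11:06 PM − 10:00 = 1:06 PM UTC on Jan 3.
Add 4 hours and 50 minutes leg 1 → 5:56 PM UTC.
Add 3 hours and 50 minutes layover in Adelaide → 9:46 PM UTC.
Add 4 hours 25 minutes leg 2 → 2:11 AM UTC (Jan 4).
Add 3 hours and 45 minutes layover in Minneapolis → 5:56 AM UTC.
Add 14 hours and 28 minutes leg 3 → 8:24 PM UTC.
Zurich is UTC+1:00, so local arrival = 8:24 PM + 1:00 = 9:24 PM on Jan 4.

9:24 PM on January 4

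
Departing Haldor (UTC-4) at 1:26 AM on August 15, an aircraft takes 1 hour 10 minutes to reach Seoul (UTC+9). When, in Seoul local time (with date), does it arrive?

3:36 PM on Aug 15

Convert departure to UTC: 1:26 AM + 4:00 = 5:26 AM UTC on Aug 15.
Add 1 hour 10 minutes travel time → 6:36 AM UTC.
Seoul is UTC+9:00, so local arrival = 6:36 AM + 9:00 = 3:36 PM on Aug 15.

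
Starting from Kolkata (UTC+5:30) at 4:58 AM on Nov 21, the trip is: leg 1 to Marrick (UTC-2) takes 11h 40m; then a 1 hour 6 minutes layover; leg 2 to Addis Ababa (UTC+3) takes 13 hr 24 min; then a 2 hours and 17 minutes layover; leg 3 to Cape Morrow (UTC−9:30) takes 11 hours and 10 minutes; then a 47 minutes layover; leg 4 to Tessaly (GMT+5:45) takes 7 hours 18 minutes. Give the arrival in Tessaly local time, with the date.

Convert departure to UTC: 4:58 AM − 5:30 = 11:28 PM UTC on Nov 20.
Add 11 hours and 40 minutes leg 1 → 11:08 AM UTC (Nov 21).
Add 1 hour and 6 minutes layover in Marrick → 12:14 PM UTC.
Add 13 hours 24 minutes leg 2 → 1:38 AM UTC (Nov 22).
Add 2 hours 17 minutes layover in Addis Ababa → 3:55 AM UTC.
Add 11 hours and 10 minutes leg 3 → 3:05 PM UTC.
Add 47 minutes layover in Cape Morrow → 3:52 PM UTC.
Add 7 hours and 18 minutes leg 4 → 11:10 PM UTC.
Tessaly is UTC+5:45, so local arrival = 11:10 PM + 5:45 = 4:55 AM on Nov 23.

4:55 AM on Nov 23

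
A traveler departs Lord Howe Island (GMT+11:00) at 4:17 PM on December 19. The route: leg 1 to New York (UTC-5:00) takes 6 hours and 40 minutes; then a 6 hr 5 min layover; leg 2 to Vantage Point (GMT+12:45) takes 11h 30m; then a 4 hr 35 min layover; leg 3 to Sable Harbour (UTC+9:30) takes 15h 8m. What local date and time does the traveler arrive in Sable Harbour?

10:45 AM on December 21

Convert departure to UTC: 4:17 PM − 11:00 = 5:17 AM UTC on Dec 19.
Add 6 hours 40 minutes leg 1 → 11:57 AM UTC.
Add 6 hours 5 minutes layover in New York → 6:02 PM UTC.
Add 11 hours 30 minutes leg 2 → 5:32 AM UTC (Dec 20).
Add 4 hours and 35 minutes layover in Vantage Point → 10:07 AM UTC.
Add 15 hours and 8 minutes leg 3 → 1:15 AM UTC (Dec 21).
Sable Harbour is UTC+9:30, so local arrival = 1:15 AM + 9:30 = 10:45 AM on Dec 21.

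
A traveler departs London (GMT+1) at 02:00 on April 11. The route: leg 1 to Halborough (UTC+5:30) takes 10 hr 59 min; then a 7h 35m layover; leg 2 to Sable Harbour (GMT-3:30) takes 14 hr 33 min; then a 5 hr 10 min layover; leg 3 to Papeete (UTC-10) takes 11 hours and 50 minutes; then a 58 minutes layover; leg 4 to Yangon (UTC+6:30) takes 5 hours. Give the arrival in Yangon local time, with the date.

Convert departure to UTC: 02:00 − 1:00 = 01:00 UTC on Apr 11.
Add 10 hours and 59 minutes leg 1 → 11:59 UTC.
Add 7 hours and 35 minutes layover in Halborough → 19:34 UTC.
Add 14 hours and 33 minutes leg 2 → 10:07 UTC (Apr 12).
Add 5 hours 10 minutes layover in Sable Harbour → 15:17 UTC.
Add 11 hours and 50 minutes leg 3 → 03:07 UTC (Apr 13).
Add 58 minutes layover in Papeete → 04:05 UTC.
Add 5 hours leg 4 → 09:05 UTC.
Yangon is UTC+6:30, so local arrival = 09:05 + 6:30 = 15:35 on Apr 13.

15:35 on April 13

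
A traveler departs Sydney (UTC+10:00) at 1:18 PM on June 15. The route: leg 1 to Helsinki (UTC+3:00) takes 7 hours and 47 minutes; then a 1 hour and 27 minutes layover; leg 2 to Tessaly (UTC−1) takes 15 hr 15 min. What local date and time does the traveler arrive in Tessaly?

2:47 AM on Jun 16

Convert departure to UTC: 1:18 PM − 10:00 = 3:18 AM UTC on Jun 15.
Add 7 hours and 47 minutes leg 1 → 11:05 AM UTC.
Add 1 hour and 27 minutes layover in Helsinki → 12:32 PM UTC.
Add 15 hours 15 minutes leg 2 → 3:47 AM UTC (Jun 16).
Tessaly is UTC−1:00, so local arrival = 3:47 AM − 1:00 = 2:47 AM on Jun 16.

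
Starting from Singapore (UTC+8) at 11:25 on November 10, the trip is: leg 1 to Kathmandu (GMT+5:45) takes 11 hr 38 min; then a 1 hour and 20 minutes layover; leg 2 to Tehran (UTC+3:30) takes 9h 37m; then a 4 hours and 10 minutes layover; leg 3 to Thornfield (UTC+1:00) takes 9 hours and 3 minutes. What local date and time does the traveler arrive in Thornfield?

Convert departure to UTC: 11:25 − 8:00 = 03:25 UTC on Nov 10.
Add 11 hours and 38 minutes leg 1 → 15:03 UTC.
Add 1 hour and 20 minutes layover in Kathmandu → 16:23 UTC.
Add 9 hours 37 minutes leg 2 → 02:00 UTC (Nov 11).
Add 4 hours and 10 minutes layover in Tehran → 06:10 UTC.
Add 9 hours and 3 minutes leg 3 → 15:13 UTC.
Thornfield is UTC+1:00, so local arrival = 15:13 + 1:00 = 16:13 on Nov 11.

16:13 on November 11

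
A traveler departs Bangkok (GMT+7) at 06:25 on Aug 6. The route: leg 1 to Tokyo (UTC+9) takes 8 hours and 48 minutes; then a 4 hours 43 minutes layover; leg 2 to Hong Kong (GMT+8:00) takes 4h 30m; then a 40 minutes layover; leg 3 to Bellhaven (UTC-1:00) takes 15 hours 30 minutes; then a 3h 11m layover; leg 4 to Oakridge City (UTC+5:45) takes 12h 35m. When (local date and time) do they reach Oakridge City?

Convert departure to UTC: 06:25 − 7:00 = 23:25 UTC on Aug 5.
Add 8 hours 48 minutes leg 1 → 08:13 UTC (Aug 6).
Add 4 hours and 43 minutes layover in Tokyo → 12:56 UTC.
Add 4 hours and 30 minutes leg 2 → 17:26 UTC.
Add 40 minutes layover in Hong Kong → 18:06 UTC.
Add 15 hours 30 minutes leg 3 → 09:36 UTC (Aug 7).
Add 3 hours 11 minutes layover in Bellhaven → 12:47 UTC.
Add 12 hours 35 minutes leg 4 → 01:22 UTC (Aug 8).
Oakridge City is UTC+5:45, so local arrival = 01:22 + 5:45 = 07:07 on Aug 8.

07:07 on August 8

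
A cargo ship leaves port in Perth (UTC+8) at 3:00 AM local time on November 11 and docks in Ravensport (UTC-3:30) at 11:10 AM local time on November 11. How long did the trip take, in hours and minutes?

19 hours 40 minutes

Ravensport is 11:30 behind Perth.
Clock-face elapsed time (ignoring zones) is 8 hours 10 minutes.
Actual elapsed = 8 hours 10 minutes + 11:30 = 19 hours 40 minutes.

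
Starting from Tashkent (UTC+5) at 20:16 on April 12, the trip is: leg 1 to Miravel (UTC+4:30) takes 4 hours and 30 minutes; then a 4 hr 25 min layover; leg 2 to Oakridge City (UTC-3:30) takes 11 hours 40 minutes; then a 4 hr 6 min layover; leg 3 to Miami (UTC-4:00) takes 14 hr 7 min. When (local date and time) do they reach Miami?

02:04 on April 14

Convert departure to UTC: 20:16 − 5:00 = 15:16 UTC on Apr 12.
Add 4 hours and 30 minutes leg 1 → 19:46 UTC.
Add 4 hours and 25 minutes layover in Miravel → 00:11 UTC (Apr 13).
Add 11 hours and 40 minutes leg 2 → 11:51 UTC.
Add 4 hours and 6 minutes layover in Oakridge City → 15:57 UTC.
Add 14 hours and 7 minutes leg 3 → 06:04 UTC (Apr 14).
Miami is UTC−4:00, so local arrival = 06:04 − 4:00 = 02:04 on Apr 14.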